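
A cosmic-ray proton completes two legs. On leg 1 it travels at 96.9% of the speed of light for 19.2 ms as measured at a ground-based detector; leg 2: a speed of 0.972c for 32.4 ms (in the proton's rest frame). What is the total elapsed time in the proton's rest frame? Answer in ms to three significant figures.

Leg 1: β = 0.969; γ = 1/√(1 − 0.969²) = 1/√0.06104 = 4.048; τ_1 = 19.2/4.048 = 4.744 ms.
Leg 2: 32.4 ms is already measured in the proton's rest frame.
Total: 4.744 + 32.40 ms.

τ = 37.1 ms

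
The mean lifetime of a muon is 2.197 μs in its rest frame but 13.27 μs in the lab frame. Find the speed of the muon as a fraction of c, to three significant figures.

γ = Δt/τ₀ = 13.27/2.197 = 6.040
β = √(1 − 1/γ²) = √(1 − 0.02741) = √0.9726

β = 0.986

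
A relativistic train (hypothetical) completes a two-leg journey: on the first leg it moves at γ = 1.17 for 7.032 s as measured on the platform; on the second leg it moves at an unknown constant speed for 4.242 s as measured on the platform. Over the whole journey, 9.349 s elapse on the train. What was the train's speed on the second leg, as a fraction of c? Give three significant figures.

β = 0.617

Leg 1: γ = 1.17; τ_1 = 7.032/1.170 = 6.010 s.
Leg 2: speed unknown; τ_2 = 4.242/γ_2.
Total proper time: 6.010 + τ_2 = 9.349, so τ_2 = 9.349 − 6.010 = 3.339 s.
γ_2 = 4.242/3.339 = 1.271; β = √(1 − 1/γ²) = √0.3805.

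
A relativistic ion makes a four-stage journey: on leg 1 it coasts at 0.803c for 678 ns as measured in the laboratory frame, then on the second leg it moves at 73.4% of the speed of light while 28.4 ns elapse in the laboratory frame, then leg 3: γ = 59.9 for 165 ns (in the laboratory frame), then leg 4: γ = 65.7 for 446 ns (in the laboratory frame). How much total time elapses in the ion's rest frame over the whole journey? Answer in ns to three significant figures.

τ = 433 ns

Leg 1: γ = 1/√(1 − 0.803²) = 1/√0.3552 = 1.678; τ_1 = 678/1.678 = 404.1 ns.
Leg 2: β = 0.734; γ = 1/√(1 − 0.734²) = 1/√0.4612 = 1.472; τ_2 = 28.4/1.472 = 19.29 ns.
Leg 3: γ = 59.9; τ_3 = 165/59.90 = 2.755 ns.
Leg 4: γ = 65.7; τ_4 = 446/65.70 = 6.788 ns.
Total: 404.1 + 19.29 + 2.755 + 6.788 ns.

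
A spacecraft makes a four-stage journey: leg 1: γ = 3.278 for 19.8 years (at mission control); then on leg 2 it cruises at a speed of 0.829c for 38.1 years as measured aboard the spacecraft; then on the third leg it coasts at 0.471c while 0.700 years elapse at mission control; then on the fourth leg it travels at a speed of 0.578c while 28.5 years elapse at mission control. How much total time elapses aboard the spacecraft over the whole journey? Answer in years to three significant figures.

τ = 68.0 years

Leg 1: γ = 3.278; τ_1 = 19.8/3.278 = 6.040 years.
Leg 2: 38.1 years is already measured aboard the spacecraft.
Leg 3: γ = 1/√(1 − 0.471²) = 1/√0.7782 = 1.134; τ_3 = 0.700/1.134 = 0.6175 years.
Leg 4: γ = 1/√(1 − 0.578²) = 1/√0.6659 = 1.225; τ_4 = 28.5/1.225 = 23.26 years.
Total: 6.040 + 38.10 + 0.6175 + 23.26 years.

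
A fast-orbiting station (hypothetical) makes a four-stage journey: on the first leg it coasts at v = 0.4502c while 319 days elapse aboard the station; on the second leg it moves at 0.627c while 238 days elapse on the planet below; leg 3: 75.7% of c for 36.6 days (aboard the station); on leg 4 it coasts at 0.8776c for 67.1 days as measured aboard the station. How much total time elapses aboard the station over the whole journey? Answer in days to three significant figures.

τ = 608 days

Leg 1: 319 days is already measured aboard the station.
Leg 2: γ = 1/√(1 − 0.627²) = 1/√0.6069 = 1.284; τ_2 = 238/1.284 = 185.4 days.
Leg 3: 36.6 days is already measured aboard the station.
Leg 4: 67.1 days is already measured aboard the station.
Total: 319.0 + 185.4 + 36.60 + 67.10 days.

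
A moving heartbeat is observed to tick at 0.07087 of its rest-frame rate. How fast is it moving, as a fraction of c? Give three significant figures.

Rate ratio = 1/γ, so γ = 1/0.07087 = 14.11.
β = √(1 − 1/γ²) = √(1 − 0.07087²) = √0.9950

β = 0.997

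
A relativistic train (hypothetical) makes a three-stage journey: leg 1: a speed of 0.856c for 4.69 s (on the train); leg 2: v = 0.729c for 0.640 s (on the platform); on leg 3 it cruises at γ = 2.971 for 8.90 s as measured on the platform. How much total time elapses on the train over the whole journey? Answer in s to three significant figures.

τ = 8.12 s

Leg 1: 4.69 s is already measured on the train.
Leg 2: γ = 1/√(1 − 0.729²) = 1/√0.4686 = 1.461; τ_2 = 0.640/1.461 = 0.4381 s.
Leg 3: γ = 2.971; τ_3 = 8.90/2.971 = 2.996 s.
Total: 4.690 + 0.4381 + 2.996 s.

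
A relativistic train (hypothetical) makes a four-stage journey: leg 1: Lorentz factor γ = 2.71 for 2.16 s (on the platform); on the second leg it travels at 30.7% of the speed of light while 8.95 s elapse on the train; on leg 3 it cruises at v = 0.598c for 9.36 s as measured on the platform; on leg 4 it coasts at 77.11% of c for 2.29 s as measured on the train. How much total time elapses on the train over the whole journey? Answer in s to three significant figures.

Leg 1: γ = 2.71; τ_1 = 2.16/2.710 = 0.7970 s.
Leg 2: 8.95 s is already measured on the train.
Leg 3: γ = 1/√(1 − 0.598²) = 1/√0.6424 = 1.248; τ_3 = 9.36/1.248 = 7.502 s.
Leg 4: 2.29 s is already measured on the train.
Total: 0.7970 + 8.950 + 7.502 + 2.290 s.

τ = 19.5 s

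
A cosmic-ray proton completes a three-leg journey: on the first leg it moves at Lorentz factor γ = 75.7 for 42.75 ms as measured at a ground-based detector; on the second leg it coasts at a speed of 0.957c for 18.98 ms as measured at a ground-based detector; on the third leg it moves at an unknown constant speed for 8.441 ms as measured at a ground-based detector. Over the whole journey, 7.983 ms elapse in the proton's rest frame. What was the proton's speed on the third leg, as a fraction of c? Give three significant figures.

Leg 1: γ = 75.7; τ_1 = 42.75/75.70 = 0.5647 ms.
Leg 2: γ = 1/√(1 − 0.957²) = 1/√0.08415 = 3.447; τ_2 = 18.98/3.447 = 5.506 ms.
Leg 3: speed unknown; τ_3 = 8.441/γ_3.
Total proper time: 0.5647 + 5.506 + τ_3 = 7.983, so τ_3 = 7.983 − 6.071 = 1.912 ms.
γ_3 = 8.441/1.912 = 4.414; β = √(1 − 1/γ²) = √0.9487.

β = 0.974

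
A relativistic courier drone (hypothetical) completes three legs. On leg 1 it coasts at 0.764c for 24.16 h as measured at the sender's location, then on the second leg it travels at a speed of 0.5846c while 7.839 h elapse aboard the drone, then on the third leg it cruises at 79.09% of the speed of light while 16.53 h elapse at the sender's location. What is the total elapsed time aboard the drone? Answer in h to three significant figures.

τ = 33.5 h

Leg 1: γ = 1/√(1 − 0.764²) = 1/√0.4163 = 1.550; τ_1 = 24.16/1.550 = 15.59 h.
Leg 2: 7.839 h is already measured aboard the drone.
Leg 3: β = 0.7909; γ = 1/√(1 − 0.7909²) = 1/√0.3745 = 1.634; τ_3 = 16.53/1.634 = 10.12 h.
Total: 15.59 + 7.839 + 10.12 h.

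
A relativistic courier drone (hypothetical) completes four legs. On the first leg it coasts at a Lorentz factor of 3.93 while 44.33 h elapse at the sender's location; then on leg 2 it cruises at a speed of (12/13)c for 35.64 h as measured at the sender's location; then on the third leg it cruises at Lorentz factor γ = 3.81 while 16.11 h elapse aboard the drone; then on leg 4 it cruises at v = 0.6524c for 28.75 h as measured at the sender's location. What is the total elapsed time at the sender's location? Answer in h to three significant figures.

Δt = 170 h

Leg 1: 44.33 h is already measured at the sender's location.
Leg 2: 35.64 h is already measured at the sender's location.
Leg 3: γ = 3.81; Δt_3 = 3.810 × 16.11 = 61.38 h.
Leg 4: 28.75 h is already measured at the sender's location.
Total: 44.33 + 35.64 + 61.38 + 28.75 h.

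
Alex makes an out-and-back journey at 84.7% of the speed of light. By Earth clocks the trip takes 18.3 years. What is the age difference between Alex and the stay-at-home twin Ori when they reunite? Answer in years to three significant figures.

β = 0.847; γ = 1/√(1 − 0.847²) = 1/√0.2826 = 1.881
Alex's elapsed proper time: τ = 18.3/1.881 = 9.728 years.
Age gap = Δt − τ = 18.3 − 9.728 years.

Δt − τ = 8.57 years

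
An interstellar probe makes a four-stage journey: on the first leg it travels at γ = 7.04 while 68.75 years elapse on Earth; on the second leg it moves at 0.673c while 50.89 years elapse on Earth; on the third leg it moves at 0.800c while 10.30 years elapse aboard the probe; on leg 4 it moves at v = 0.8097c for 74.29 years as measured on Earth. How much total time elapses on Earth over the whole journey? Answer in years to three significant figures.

Leg 1: 68.75 years is already measured on Earth.
Leg 2: 50.89 years is already measured on Earth.
Leg 3: γ = 1/√(1 − 0.800²) = 5/3 ≈ 1.667; Δt_3 = 1.667 × 10.30 = 17.17 years.
Leg 4: 74.29 years is already measured on Earth.
Total: 68.75 + 50.89 + 17.17 + 74.29 years.

Δt = 211 years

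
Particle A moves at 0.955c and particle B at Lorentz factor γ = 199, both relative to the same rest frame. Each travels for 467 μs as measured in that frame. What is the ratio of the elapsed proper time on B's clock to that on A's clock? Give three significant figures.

τ_B/τ_A = 0.0169

A: γ = 1/√(1 − 0.955²) = 1/√0.08798 = 3.371. B: γ = 199.
τ_A/τ_B = γ_B/γ_A = 199.0/3.371 = 59.02, so τ_B/τ_A = 0.01694.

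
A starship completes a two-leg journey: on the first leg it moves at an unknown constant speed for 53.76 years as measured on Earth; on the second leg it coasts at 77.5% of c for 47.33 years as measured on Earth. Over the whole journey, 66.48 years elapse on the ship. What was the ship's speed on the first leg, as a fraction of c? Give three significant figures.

β = 0.733

Leg 1: speed unknown; τ_1 = 53.76/γ_1.
Leg 2: β = 0.775; γ = 1/√(1 − 0.775²) = 1/√0.3994 = 1.582; τ_2 = 47.33/1.582 = 29.91 years.
Total proper time: τ_1 + 29.91 = 66.48, so τ_1 = 66.48 − 29.91 = 36.57 years.
γ_1 = 53.76/36.57 = 1.470; β = √(1 − 1/γ²) = √0.5373.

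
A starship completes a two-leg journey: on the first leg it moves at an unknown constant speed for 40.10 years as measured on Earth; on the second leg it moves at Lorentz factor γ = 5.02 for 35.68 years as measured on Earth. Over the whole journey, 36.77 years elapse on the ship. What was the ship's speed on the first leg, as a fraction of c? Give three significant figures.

β = 0.673

Leg 1: speed unknown; τ_1 = 40.10/γ_1.
Leg 2: γ = 5.02; τ_2 = 35.68/5.020 = 7.108 years.
Total proper time: τ_1 + 7.108 = 36.77, so τ_1 = 36.77 − 7.108 = 29.66 years.
γ_1 = 40.10/29.66 = 1.352; β = √(1 − 1/γ²) = √0.4528.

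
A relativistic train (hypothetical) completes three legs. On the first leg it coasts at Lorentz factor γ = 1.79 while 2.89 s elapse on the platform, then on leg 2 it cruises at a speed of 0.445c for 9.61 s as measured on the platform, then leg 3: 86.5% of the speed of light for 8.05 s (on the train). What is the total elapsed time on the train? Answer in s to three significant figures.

Leg 1: γ = 1.79; τ_1 = 2.89/1.790 = 1.615 s.
Leg 2: γ = 1/√(1 − 0.445²) = 1/√0.8020 = 1.117; τ_2 = 9.61/1.117 = 8.606 s.
Leg 3: 8.05 s is already measured on the train.
Total: 1.615 + 8.606 + 8.050 s.

τ = 18.3 s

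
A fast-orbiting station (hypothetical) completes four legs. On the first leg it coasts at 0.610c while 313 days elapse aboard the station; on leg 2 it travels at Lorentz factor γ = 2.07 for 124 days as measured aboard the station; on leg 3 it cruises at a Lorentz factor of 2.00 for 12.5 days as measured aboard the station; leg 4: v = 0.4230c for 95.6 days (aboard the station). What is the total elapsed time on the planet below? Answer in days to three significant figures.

Δt = 782 days

Leg 1: γ = 1/√(1 − 0.610²) = 1/√0.6279 = 1.262; Δt_1 = 1.262 × 313 = 395.0 days.
Leg 2: γ = 2.07; Δt_2 = 2.070 × 124 = 256.7 days.
Leg 3: γ = 2.00; Δt_3 = 2.000 × 12.5 = 25.00 days.
Leg 4: γ = 1/√(1 − 0.4230²) = 1/√0.8211 = 1.104; Δt_4 = 1.104 × 95.6 = 105.5 days.
Total: 395.0 + 256.7 + 25.00 + 105.5 days.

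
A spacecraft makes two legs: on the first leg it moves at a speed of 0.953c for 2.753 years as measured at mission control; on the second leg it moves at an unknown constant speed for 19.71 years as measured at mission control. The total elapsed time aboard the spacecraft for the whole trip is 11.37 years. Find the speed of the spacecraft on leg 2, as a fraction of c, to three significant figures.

Leg 1: γ = 1/√(1 − 0.953²) = 1/√0.09179 = 3.301; τ_1 = 2.753/3.301 = 0.8341 years.
Leg 2: speed unknown; τ_2 = 19.71/γ_2.
Total proper time: 0.8341 + τ_2 = 11.37, so τ_2 = 11.37 − 0.8341 = 10.54 years.
γ_2 = 19.71/10.54 = 1.871; β = √(1 − 1/γ²) = √0.7143.

β = 0.845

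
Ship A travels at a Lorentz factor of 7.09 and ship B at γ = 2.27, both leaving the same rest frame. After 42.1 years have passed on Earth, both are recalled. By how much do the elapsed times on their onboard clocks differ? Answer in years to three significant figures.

|τ_A − τ_B| = 12.6 years

A: γ = 7.09; τ_A = 42.1/7.090 = 5.938 years.
B: γ = 2.27; τ_B = 42.1/2.270 = 18.55 years.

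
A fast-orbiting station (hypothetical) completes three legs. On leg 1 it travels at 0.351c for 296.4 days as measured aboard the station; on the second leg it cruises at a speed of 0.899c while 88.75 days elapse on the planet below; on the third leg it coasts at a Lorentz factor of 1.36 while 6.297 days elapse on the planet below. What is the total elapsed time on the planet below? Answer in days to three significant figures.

Δt = 412 days

Leg 1: γ = 1/√(1 − 0.351²) = 1/√0.8768 = 1.068; Δt_1 = 1.068 × 296.4 = 316.5 days.
Leg 2: 88.75 days is already measured on the planet below.
Leg 3: 6.297 days is already measured on the planet below.
Total: 316.5 + 88.75 + 6.297 days.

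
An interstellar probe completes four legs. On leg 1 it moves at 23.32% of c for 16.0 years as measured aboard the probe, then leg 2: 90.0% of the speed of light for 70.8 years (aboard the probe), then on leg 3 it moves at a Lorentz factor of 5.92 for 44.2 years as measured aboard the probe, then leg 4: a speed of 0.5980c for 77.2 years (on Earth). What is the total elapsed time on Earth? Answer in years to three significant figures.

Δt = 518 years

Leg 1: β = 0.2332; γ = 1/√(1 − 0.2332²) = 1/√0.9456 = 1.028; Δt_1 = 1.028 × 16.0 = 16.45 years.
Leg 2: β = 0.900; γ = 1/√(1 − 0.900²) = 1/√0.1900 = 2.294; Δt_2 = 2.294 × 70.8 = 162.4 years.
Leg 3: γ = 5.92; Δt_3 = 5.920 × 44.2 = 261.7 years.
Leg 4: 77.2 years is already measured on Earth.
Total: 16.45 + 162.4 + 261.7 + 77.20 years.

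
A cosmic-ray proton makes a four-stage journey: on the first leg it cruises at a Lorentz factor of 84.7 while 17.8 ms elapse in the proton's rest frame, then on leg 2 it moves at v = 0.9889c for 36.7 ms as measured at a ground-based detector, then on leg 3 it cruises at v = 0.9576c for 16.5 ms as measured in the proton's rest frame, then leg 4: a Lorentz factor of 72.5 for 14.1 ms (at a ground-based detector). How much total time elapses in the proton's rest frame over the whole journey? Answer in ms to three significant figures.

τ = 39.9 ms

Leg 1: 17.8 ms is already measured in the proton's rest frame.
Leg 2: γ = 1/√(1 − 0.9889²) = 1/√0.02208 = 6.730; τ_2 = 36.7/6.730 = 5.453 ms.
Leg 3: 16.5 ms is already measured in the proton's rest frame.
Leg 4: γ = 72.5; τ_4 = 14.1/72.50 = 0.1945 ms.
Total: 17.80 + 5.453 + 16.50 + 0.1945 ms.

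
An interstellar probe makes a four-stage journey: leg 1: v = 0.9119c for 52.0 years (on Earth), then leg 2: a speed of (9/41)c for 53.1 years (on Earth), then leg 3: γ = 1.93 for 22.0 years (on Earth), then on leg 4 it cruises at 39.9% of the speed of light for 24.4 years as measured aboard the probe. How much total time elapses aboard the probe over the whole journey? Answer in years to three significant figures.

τ = 109 years

Leg 1: γ = 1/√(1 − 0.9119²) = 1/√0.1684 = 2.437; τ_1 = 52.0/2.437 = 21.34 years.
Leg 2: γ = 1/√(1 − (9/41)²) = 41/40 = 1.025; τ_2 = 53.1/1.025 = 51.80 years.
Leg 3: γ = 1.93; τ_3 = 22.0/1.930 = 11.40 years.
Leg 4: 24.4 years is already measured aboard the probe.
Total: 21.34 + 51.80 + 11.40 + 24.40 years.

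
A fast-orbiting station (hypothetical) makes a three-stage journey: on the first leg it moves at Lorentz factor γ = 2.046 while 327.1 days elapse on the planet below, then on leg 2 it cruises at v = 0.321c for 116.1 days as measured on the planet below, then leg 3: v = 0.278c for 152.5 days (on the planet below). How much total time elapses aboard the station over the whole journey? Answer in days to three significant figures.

Leg 1: γ = 2.046; τ_1 = 327.1/2.046 = 159.9 days.
Leg 2: γ = 1/√(1 − 0.321²) = 1/√0.8970 = 1.056; τ_2 = 116.1/1.056 = 110.0 days.
Leg 3: γ = 1/√(1 − 0.278²) = 1/√0.9227 = 1.041; τ_3 = 152.5/1.041 = 146.5 days.
Total: 159.9 + 110.0 + 146.5 days.

τ = 416 days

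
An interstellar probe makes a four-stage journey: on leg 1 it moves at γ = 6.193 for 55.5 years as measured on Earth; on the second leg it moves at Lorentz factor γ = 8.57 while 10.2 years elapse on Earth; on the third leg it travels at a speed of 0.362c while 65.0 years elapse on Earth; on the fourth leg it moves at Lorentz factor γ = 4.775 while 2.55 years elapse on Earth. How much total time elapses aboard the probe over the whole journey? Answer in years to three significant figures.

Leg 1: γ = 6.193; τ_1 = 55.5/6.193 = 8.962 years.
Leg 2: γ = 8.57; τ_2 = 10.2/8.570 = 1.190 years.
Leg 3: γ = 1/√(1 − 0.362²) = 1/√0.8690 = 1.073; τ_3 = 65.0/1.073 = 60.59 years.
Leg 4: γ = 4.775; τ_4 = 2.55/4.775 = 0.5340 years.
Total: 8.962 + 1.190 + 60.59 + 0.5340 years.

τ = 71.3 years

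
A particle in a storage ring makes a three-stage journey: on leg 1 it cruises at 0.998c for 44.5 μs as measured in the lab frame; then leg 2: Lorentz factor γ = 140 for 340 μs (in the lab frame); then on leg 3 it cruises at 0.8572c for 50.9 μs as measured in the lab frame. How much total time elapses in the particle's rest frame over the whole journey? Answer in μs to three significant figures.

τ = 31.5 μs

Leg 1: γ = 1/√(1 − 0.998²) = 1/√0.003996 = 15.82; τ_1 = 44.5/15.82 = 2.813 μs.
Leg 2: γ = 140; τ_2 = 340/140.0 = 2.429 μs.
Leg 3: γ = 1/√(1 − 0.8572²) = 1/√0.2652 = 1.942; τ_3 = 50.9/1.942 = 26.21 μs.
Total: 2.813 + 2.429 + 26.21 μs.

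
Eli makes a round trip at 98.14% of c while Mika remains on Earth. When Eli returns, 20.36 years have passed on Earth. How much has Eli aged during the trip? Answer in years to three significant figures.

β = 0.9814; γ = 1/√(1 − 0.9814²) = 1/√0.03685 = 5.209
Eli's clock measures proper time along the trip: τ = Δt/γ = 20.36/5.209 years.

τ = 3.91 years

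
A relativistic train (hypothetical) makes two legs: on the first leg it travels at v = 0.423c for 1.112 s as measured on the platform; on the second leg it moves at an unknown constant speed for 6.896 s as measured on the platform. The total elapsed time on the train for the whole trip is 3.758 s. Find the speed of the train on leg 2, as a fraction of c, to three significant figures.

Leg 1: γ = 1/√(1 − 0.423²) = 1/√0.8211 = 1.104; τ_1 = 1.112/1.104 = 1.008 s.
Leg 2: speed unknown; τ_2 = 6.896/γ_2.
Total proper time: 1.008 + τ_2 = 3.758, so τ_2 = 3.758 − 1.008 = 2.750 s.
γ_2 = 6.896/2.750 = 2.507; β = √(1 − 1/γ²) = √0.8409.

β = 0.917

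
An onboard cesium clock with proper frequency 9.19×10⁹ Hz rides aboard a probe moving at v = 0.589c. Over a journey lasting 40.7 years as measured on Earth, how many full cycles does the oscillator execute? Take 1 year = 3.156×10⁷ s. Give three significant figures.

γ = 1/√(1 − 0.589²) = 1/√0.6531 = 1.237
The oscillator's own cycle count is N = f × τ where τ is the proper time aboard the probe. τ = Δt/γ = 40.7/1.237 = 32.89 years = 1.038×10⁹ s.
N = 9.19×10⁹ × 1.038×10⁹ = 9.540×10¹⁸.

N = 9.54×10¹⁸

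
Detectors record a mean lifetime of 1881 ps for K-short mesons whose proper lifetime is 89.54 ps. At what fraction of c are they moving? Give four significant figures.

γ = Δt/τ₀ = 1881/89.54 = 21.01
β = √(1 − 1/γ²) = √(1 − 0.002266) = √0.9977

β = 0.9989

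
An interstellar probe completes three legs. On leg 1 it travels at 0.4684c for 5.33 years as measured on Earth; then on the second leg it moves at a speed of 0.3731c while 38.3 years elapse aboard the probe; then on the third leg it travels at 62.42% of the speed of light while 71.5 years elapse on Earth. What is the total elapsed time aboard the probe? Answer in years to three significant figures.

Leg 1: γ = 1/√(1 − 0.4684²) = 1/√0.7806 = 1.132; τ_1 = 5.33/1.132 = 4.709 years.
Leg 2: 38.3 years is already measured aboard the probe.
Leg 3: β = 0.6242; γ = 1/√(1 − 0.6242²) = 1/√0.6104 = 1.280; τ_3 = 71.5/1.280 = 55.86 years.
Total: 4.709 + 38.30 + 55.86 years.

τ = 98.9 years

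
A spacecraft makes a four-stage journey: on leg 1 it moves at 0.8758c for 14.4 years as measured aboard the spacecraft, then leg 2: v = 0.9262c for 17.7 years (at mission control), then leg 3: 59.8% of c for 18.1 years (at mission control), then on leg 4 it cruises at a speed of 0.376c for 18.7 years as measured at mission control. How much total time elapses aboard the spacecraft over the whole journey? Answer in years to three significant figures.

Leg 1: 14.4 years is already measured aboard the spacecraft.
Leg 2: γ = 1/√(1 − 0.9262²) = 1/√0.1422 = 2.652; τ_2 = 17.7/2.652 = 6.673 years.
Leg 3: β = 0.598; γ = 1/√(1 − 0.598²) = 1/√0.6424 = 1.248; τ_3 = 18.1/1.248 = 14.51 years.
Leg 4: γ = 1/√(1 − 0.376²) = 1/√0.8586 = 1.079; τ_4 = 18.7/1.079 = 17.33 years.
Total: 14.40 + 6.673 + 14.51 + 17.33 years.

τ = 52.9 years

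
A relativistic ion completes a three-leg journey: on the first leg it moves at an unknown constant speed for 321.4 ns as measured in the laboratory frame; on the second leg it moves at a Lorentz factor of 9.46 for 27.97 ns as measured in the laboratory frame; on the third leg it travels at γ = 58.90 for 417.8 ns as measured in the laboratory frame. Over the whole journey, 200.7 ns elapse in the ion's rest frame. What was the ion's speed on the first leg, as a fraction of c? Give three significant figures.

β = 0.805

Leg 1: speed unknown; τ_1 = 321.4/γ_1.
Leg 2: γ = 9.46; τ_2 = 27.97/9.460 = 2.957 ns.
Leg 3: γ = 58.90; τ_3 = 417.8/58.90 = 7.093 ns.
Total proper time: τ_1 + 2.957 + 7.093 = 200.7, so τ_1 = 200.7 − 10.05 = 190.6 ns.
γ_1 = 321.4/190.6 = 1.686; β = √(1 − 1/γ²) = √0.6481.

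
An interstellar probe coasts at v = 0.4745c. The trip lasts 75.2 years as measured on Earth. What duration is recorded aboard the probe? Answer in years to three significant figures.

τ = 66.2 years

γ = 1/√(1 − 0.4745²) = 1/√0.7748 = 1.136
The interval measured on Earth is the dilated one; the clock aboard the probe measures the proper time τ = Δt/γ = 75.2/1.136 years.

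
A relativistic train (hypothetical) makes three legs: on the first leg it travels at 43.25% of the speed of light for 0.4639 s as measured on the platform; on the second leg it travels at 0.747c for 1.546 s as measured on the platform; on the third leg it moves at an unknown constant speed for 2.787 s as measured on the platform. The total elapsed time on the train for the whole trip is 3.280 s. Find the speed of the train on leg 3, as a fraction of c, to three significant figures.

Leg 1: β = 0.4325; γ = 1/√(1 − 0.4325²) = 1/√0.8129 = 1.109; τ_1 = 0.4639/1.109 = 0.4183 s.
Leg 2: γ = 1/√(1 − 0.747²) = 1/√0.4420 = 1.504; τ_2 = 1.546/1.504 = 1.028 s.
Leg 3: speed unknown; τ_3 = 2.787/γ_3.
Total proper time: 0.4183 + 1.028 + τ_3 = 3.280, so τ_3 = 3.280 − 1.446 = 1.834 s.
γ_3 = 2.787/1.834 = 1.520; β = √(1 − 1/γ²) = √0.5670.

β = 0.753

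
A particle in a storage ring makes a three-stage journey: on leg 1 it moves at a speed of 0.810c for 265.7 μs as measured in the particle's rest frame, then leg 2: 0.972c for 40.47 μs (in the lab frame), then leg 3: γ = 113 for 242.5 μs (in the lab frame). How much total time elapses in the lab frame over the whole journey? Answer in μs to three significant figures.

Leg 1: γ = 1/√(1 − 0.810²) = 1/√0.3439 = 1.705; Δt_1 = 1.705 × 265.7 = 453.1 μs.
Leg 2: 40.47 μs is already measured in the lab frame.
Leg 3: 242.5 μs is already measured in the lab frame.
Total: 453.1 + 40.47 + 242.5 μs.

Δt = 736 μs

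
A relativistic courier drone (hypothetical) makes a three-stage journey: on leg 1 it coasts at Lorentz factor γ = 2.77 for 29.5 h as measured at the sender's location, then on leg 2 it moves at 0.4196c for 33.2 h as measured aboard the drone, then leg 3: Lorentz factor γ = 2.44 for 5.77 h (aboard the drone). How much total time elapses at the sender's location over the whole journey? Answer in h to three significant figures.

Δt = 80.2 h

Leg 1: 29.5 h is already measured at the sender's location.
Leg 2: γ = 1/√(1 − 0.4196²) = 1/√0.8239 = 1.102; Δt_2 = 1.102 × 33.2 = 36.58 h.
Leg 3: γ = 2.44; Δt_3 = 2.440 × 5.77 = 14.08 h.
Total: 29.50 + 36.58 + 14.08 h.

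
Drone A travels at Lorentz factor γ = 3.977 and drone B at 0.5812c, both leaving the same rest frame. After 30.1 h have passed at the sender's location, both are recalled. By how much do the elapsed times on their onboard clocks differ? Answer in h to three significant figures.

A: γ = 3.977; τ_A = 30.1/3.977 = 7.569 h.
B: γ = 1/√(1 − 0.5812²) = 1/√0.6622 = 1.229; τ_B = 30.1/1.229 = 24.49 h.

|τ_A − τ_B| = 16.9 h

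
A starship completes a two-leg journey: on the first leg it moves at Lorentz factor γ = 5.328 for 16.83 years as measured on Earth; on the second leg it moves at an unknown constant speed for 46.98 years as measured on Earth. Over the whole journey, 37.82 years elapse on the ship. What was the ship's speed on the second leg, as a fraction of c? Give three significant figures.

Leg 1: γ = 5.328; τ_1 = 16.83/5.328 = 3.159 years.
Leg 2: speed unknown; τ_2 = 46.98/γ_2.
Total proper time: 3.159 + τ_2 = 37.82, so τ_2 = 37.82 − 3.159 = 34.66 years.
γ_2 = 46.98/34.66 = 1.355; β = √(1 − 1/γ²) = √0.4557.

β = 0.675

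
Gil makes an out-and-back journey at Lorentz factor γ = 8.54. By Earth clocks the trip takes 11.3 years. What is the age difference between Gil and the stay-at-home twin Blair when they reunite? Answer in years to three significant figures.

γ = 8.54
Gil's elapsed proper time: τ = 11.3/8.540 = 1.323 years.
Age gap = Δt − τ = 11.3 − 1.323 years.

Δt − τ = 9.98 years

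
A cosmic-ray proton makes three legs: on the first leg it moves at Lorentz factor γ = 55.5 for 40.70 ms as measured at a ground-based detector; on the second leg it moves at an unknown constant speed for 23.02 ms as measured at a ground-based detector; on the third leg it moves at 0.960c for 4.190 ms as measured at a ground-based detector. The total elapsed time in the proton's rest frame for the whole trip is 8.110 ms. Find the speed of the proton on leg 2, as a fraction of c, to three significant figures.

β = 0.963

Leg 1: γ = 55.5; τ_1 = 40.70/55.50 = 0.7333 ms.
Leg 2: speed unknown; τ_2 = 23.02/γ_2.
Leg 3: γ = 1/√(1 − 0.960²) = 25/7 ≈ 3.571; τ_3 = 4.190/3.571 = 1.173 ms.
Total proper time: 0.7333 + τ_2 + 1.173 = 8.110, so τ_2 = 8.110 − 1.907 = 6.203 ms.
γ_2 = 23.02/6.203 = 3.711; β = √(1 − 1/γ²) = √0.9274.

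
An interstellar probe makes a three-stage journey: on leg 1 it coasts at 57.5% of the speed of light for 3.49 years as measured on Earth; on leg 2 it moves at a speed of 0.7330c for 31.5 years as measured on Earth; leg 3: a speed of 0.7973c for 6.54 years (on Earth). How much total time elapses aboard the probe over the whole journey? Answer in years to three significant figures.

τ = 28.2 years

Leg 1: β = 0.575; γ = 1/√(1 − 0.575²) = 1/√0.6694 = 1.222; τ_1 = 3.49/1.222 = 2.855 years.
Leg 2: γ = 1/√(1 − 0.7330²) = 1/√0.4627 = 1.470; τ_2 = 31.5/1.470 = 21.43 years.
Leg 3: γ = 1/√(1 − 0.7973²) = 1/√0.3643 = 1.657; τ_3 = 6.54/1.657 = 3.947 years.
Total: 2.855 + 21.43 + 3.947 years.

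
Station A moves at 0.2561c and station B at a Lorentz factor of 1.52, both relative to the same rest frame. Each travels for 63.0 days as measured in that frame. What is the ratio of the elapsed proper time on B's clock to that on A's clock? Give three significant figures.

A: γ = 1/√(1 − 0.2561²) = 1/√0.9344 = 1.035. B: γ = 1.52.
τ_A/τ_B = γ_B/γ_A = 1.520/1.035 = 1.469, so τ_B/τ_A = 0.6806.

τ_B/τ_A = 0.681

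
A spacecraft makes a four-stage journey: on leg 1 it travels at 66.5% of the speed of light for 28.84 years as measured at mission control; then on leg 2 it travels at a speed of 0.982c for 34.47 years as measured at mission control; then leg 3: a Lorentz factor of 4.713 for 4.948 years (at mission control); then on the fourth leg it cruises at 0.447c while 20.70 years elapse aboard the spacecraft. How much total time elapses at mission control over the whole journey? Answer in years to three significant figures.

Leg 1: 28.84 years is already measured at mission control.
Leg 2: 34.47 years is already measured at mission control.
Leg 3: 4.948 years is already measured at mission control.
Leg 4: γ = 1/√(1 − 0.447²) = 1/√0.8002 = 1.118; Δt_4 = 1.118 × 20.70 = 23.14 years.
Total: 28.84 + 34.47 + 4.948 + 23.14 years.

Δt = 91.4 years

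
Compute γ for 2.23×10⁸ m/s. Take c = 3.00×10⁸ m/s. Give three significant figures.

β = 2.23×10⁸/3.00×10⁸ = 0.7433; γ = 1/√(1 − 0.7433²) = 1.495

γ = 1.49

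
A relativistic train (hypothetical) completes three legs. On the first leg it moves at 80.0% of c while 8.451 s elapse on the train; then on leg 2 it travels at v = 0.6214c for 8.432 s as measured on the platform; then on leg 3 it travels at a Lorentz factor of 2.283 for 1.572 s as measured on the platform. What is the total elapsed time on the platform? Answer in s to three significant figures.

Δt = 24.1 s

Leg 1: β = 0.800; γ = 1/√(1 − 0.800²) = 1/√0.3600 = 1.667; Δt_1 = 1.667 × 8.451 = 14.09 s.
Leg 2: 8.432 s is already measured on the platform.
Leg 3: 1.572 s is already measured on the platform.
Total: 14.09 + 8.432 + 1.572 s.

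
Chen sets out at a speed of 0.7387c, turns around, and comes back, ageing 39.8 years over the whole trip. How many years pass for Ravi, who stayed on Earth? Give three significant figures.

Δt = 59.0 years

γ = 1/√(1 − 0.7387²) = 1/√0.4543 = 1.484
Earth-frame duration is the dilated interval: Δt = γτ = 1.484 × 39.8 years.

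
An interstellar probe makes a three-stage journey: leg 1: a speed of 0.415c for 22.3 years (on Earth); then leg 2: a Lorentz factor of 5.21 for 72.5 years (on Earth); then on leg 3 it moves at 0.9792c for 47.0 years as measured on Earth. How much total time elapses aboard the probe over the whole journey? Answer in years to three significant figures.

Leg 1: γ = 1/√(1 − 0.415²) = 1/√0.8278 = 1.099; τ_1 = 22.3/1.099 = 20.29 years.
Leg 2: γ = 5.21; τ_2 = 72.5/5.210 = 13.92 years.
Leg 3: γ = 1/√(1 − 0.9792²) = 1/√0.04117 = 4.929; τ_3 = 47.0/4.929 = 9.536 years.
Total: 20.29 + 13.92 + 9.536 years.

τ = 43.7 years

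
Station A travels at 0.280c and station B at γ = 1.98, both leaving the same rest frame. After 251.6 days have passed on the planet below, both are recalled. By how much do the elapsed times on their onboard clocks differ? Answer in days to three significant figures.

|τ_A − τ_B| = 114 days

A: γ = 1/√(1 − 0.280²) = 25/24 ≈ 1.042; τ_A = 251.6/1.042 = 241.5 days.
B: γ = 1.98; τ_B = 251.6/1.980 = 127.1 days.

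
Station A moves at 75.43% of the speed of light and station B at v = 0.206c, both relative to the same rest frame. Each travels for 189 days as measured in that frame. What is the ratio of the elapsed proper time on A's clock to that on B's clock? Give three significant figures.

τ_A/τ_B = 0.671

A: β = 0.7543; γ = 1/√(1 − 0.7543²) = 1/√0.4310 = 1.523. B: γ = 1/√(1 − 0.206²) = 1/√0.9576 = 1.022.
τ_A/τ_B = γ_B/γ_A = 1.022/1.523 = 0.6709, so τ_A/τ_B = 0.6709.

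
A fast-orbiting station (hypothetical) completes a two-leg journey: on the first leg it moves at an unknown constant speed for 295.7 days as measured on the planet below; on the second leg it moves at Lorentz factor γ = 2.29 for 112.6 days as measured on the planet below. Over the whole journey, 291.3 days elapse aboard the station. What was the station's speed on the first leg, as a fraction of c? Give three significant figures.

Leg 1: speed unknown; τ_1 = 295.7/γ_1.
Leg 2: γ = 2.29; τ_2 = 112.6/2.290 = 49.17 days.
Total proper time: τ_1 + 49.17 = 291.3, so τ_1 = 291.3 − 49.17 = 242.1 days.
γ_1 = 295.7/242.1 = 1.221; β = √(1 − 1/γ²) = √0.3295.

β = 0.574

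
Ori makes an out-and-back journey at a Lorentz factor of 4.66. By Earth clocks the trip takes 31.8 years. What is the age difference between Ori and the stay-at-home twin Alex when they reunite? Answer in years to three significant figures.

Δt − τ = 25.0 years

γ = 4.66
Ori's elapsed proper time: τ = 31.8/4.660 = 6.824 years.
Age gap = Δt − τ = 31.8 − 6.824 years.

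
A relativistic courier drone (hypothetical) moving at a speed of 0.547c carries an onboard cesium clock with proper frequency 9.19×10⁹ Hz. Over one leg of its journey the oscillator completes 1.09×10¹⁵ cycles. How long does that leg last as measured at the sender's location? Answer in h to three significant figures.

Δt = 39.4 h

γ = 1/√(1 − 0.547²) = 1/√0.7008 = 1.195
Proper time for N cycles: τ = N/f = 1.09×10¹⁵/(9.19×10⁹) = 1.186×10⁵ s = 32.95 h.
Lab-frame duration Δt = γτ = 1.195 × 32.95 = 39.36 h.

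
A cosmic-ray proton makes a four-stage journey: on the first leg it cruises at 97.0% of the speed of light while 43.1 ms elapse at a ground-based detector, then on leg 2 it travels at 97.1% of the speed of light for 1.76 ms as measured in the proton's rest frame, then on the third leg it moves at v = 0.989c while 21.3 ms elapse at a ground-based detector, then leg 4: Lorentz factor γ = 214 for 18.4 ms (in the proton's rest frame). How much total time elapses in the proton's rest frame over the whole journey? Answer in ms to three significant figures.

τ = 33.8 ms

Leg 1: β = 0.970; γ = 1/√(1 − 0.970²) = 1/√0.05910 = 4.113; τ_1 = 43.1/4.113 = 10.48 ms.
Leg 2: 1.76 ms is already measured in the proton's rest frame.
Leg 3: γ = 1/√(1 − 0.989²) = 1/√0.02188 = 6.761; τ_3 = 21.3/6.761 = 3.151 ms.
Leg 4: 18.4 ms is already measured in the proton's rest frame.
Total: 10.48 + 1.760 + 3.151 + 18.40 ms.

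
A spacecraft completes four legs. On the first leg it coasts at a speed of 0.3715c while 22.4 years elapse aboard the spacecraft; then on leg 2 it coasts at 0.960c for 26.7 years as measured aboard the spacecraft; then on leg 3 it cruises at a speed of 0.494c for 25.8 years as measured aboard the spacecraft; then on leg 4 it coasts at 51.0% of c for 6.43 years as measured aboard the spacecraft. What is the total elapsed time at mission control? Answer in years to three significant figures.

Leg 1: γ = 1/√(1 − 0.3715²) = 1/√0.8620 = 1.077; Δt_1 = 1.077 × 22.4 = 24.13 years.
Leg 2: γ = 1/√(1 − 0.960²) = 25/7 ≈ 3.571; Δt_2 = 3.571 × 26.7 = 95.36 years.
Leg 3: γ = 1/√(1 − 0.494²) = 1/√0.7560 = 1.150; Δt_3 = 1.150 × 25.8 = 29.67 years.
Leg 4: β = 0.510; γ = 1/√(1 − 0.510²) = 1/√0.7399 = 1.163; Δt_4 = 1.163 × 6.43 = 7.475 years.
Total: 24.13 + 95.36 + 29.67 + 7.475 years.

Δt = 157 years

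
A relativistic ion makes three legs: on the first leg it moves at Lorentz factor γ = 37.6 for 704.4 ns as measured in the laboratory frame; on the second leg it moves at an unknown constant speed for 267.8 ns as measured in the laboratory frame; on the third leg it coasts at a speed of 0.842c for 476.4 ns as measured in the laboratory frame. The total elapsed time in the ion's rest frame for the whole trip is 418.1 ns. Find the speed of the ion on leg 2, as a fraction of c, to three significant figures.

β = 0.847

Leg 1: γ = 37.6; τ_1 = 704.4/37.60 = 18.73 ns.
Leg 2: speed unknown; τ_2 = 267.8/γ_2.
Leg 3: γ = 1/√(1 − 0.842²) = 1/√0.2910 = 1.854; τ_3 = 476.4/1.854 = 257.0 ns.
Total proper time: 18.73 + τ_2 + 257.0 = 418.1, so τ_2 = 418.1 − 275.7 = 142.4 ns.
γ_2 = 267.8/142.4 = 1.881; β = √(1 − 1/γ²) = √0.7174.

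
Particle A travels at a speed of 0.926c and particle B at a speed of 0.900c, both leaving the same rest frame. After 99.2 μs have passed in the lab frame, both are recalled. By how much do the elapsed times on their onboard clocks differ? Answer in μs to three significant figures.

A: γ = 1/√(1 − 0.926²) = 1/√0.1425 = 2.649; τ_A = 99.2/2.649 = 37.45 μs.
B: γ = 1/√(1 − 0.900²) = 1/√0.1900 = 2.294; τ_B = 99.2/2.294 = 43.24 μs.

|τ_A − τ_B| = 5.79 μs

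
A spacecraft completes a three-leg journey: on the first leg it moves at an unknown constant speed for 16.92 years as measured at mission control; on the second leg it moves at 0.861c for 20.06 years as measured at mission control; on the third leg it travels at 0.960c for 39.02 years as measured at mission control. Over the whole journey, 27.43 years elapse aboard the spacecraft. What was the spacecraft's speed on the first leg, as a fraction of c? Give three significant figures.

β = 0.928

Leg 1: speed unknown; τ_1 = 16.92/γ_1.
Leg 2: γ = 1/√(1 − 0.861²) = 1/√0.2587 = 1.966; τ_2 = 20.06/1.966 = 10.20 years.
Leg 3: γ = 1/√(1 − 0.960²) = 25/7 ≈ 3.571; τ_3 = 39.02/3.571 = 10.93 years.
Total proper time: τ_1 + 10.20 + 10.93 = 27.43, so τ_1 = 27.43 − 21.13 = 6.302 years.
γ_1 = 16.92/6.302 = 2.685; β = √(1 − 1/γ²) = √0.8613.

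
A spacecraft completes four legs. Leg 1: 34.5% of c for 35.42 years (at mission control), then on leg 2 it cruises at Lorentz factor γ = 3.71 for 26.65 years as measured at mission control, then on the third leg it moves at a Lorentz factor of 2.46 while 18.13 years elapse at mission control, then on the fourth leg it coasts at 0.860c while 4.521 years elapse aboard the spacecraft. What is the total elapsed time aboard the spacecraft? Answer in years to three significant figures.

τ = 52.3 years

Leg 1: β = 0.345; γ = 1/√(1 − 0.345²) = 1/√0.8810 = 1.065; τ_1 = 35.42/1.065 = 33.25 years.
Leg 2: γ = 3.71; τ_2 = 26.65/3.710 = 7.183 years.
Leg 3: γ = 2.46; τ_3 = 18.13/2.460 = 7.370 years.
Leg 4: 4.521 years is already measured aboard the spacecraft.
Total: 33.25 + 7.183 + 7.370 + 4.521 years.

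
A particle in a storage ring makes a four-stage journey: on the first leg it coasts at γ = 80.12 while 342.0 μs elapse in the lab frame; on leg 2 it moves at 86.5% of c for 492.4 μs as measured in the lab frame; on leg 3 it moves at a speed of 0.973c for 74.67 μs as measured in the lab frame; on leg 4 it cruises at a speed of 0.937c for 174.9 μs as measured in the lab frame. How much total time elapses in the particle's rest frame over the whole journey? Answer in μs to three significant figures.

τ = 330 μs

Leg 1: γ = 80.12; τ_1 = 342.0/80.12 = 4.269 μs.
Leg 2: β = 0.865; γ = 1/√(1 − 0.865²) = 1/√0.2518 = 1.993; τ_2 = 492.4/1.993 = 247.1 μs.
Leg 3: γ = 1/√(1 − 0.973²) = 1/√0.05327 = 4.333; τ_3 = 74.67/4.333 = 17.23 μs.
Leg 4: γ = 1/√(1 − 0.937²) = 1/√0.1220 = 2.863; τ_4 = 174.9/2.863 = 61.10 μs.
Total: 4.269 + 247.1 + 17.23 + 61.10 μs.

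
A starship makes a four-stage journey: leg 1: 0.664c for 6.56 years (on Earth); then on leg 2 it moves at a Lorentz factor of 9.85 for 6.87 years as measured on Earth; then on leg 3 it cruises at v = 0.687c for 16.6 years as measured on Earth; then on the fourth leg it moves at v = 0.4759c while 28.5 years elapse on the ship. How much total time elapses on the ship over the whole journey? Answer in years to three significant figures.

τ = 46.2 years

Leg 1: γ = 1/√(1 − 0.664²) = 1/√0.5591 = 1.337; τ_1 = 6.56/1.337 = 4.905 years.
Leg 2: γ = 9.85; τ_2 = 6.87/9.850 = 0.6975 years.
Leg 3: γ = 1/√(1 − 0.687²) = 1/√0.5280 = 1.376; τ_3 = 16.6/1.376 = 12.06 years.
Leg 4: 28.5 years is already measured on the ship.
Total: 4.905 + 0.6975 + 12.06 + 28.50 years.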